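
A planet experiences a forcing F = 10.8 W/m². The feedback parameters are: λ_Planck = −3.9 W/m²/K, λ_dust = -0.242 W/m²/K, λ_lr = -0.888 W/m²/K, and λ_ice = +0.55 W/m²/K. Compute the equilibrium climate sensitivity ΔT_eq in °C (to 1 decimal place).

Net feedback parameter λ = (−3.9) + (-0.242) + (-0.888) + (+0.55) = -4.48 W/m²/K.
ΔT = −F/λ = −10.8/(-4.48) = 2.4 °C.

2.4 °C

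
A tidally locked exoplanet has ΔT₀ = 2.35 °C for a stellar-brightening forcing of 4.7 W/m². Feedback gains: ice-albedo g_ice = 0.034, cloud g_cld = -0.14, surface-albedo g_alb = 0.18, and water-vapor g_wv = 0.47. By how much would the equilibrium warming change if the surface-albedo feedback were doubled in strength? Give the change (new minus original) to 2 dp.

Original: g = 0.544, ΔT = 2.35/(1−0.544) = 5.1535 °C.
With doubled surface-albedo: g' = 0.724, ΔT' = 2.35/(1−0.724) = 8.5145 °C.
Change = 8.5145 − 5.1535 = 3.36 °C.

3.36 °C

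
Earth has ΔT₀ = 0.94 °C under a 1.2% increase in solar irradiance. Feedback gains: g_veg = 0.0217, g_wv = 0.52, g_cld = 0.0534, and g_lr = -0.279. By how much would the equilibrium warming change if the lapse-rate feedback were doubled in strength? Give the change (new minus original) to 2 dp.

Original: g = 0.3161, ΔT = 0.94/(1−0.3161) = 1.3745 °C.
With doubled lapse-rate: g' = 0.0371, ΔT' = 0.94/(1−0.0371) = 0.9762 °C.
Change = 0.9762 − 1.3745 = -0.40 °C.

-0.40 °C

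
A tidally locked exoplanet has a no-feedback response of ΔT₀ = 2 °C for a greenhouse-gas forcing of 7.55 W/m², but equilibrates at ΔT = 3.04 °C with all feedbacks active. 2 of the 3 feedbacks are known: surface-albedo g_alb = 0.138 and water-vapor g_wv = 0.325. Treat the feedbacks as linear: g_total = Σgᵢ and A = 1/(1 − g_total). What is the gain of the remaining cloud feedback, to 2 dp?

-0.12

Amplification A = ΔT/ΔT₀ = 3.04/2 = 1.52.
Total gain g = 1 − 1/A = 1 − 1/1.52 = 0.3421.
Known gains sum to 0.138 + 0.325 = 0.463.
g_cld = 0.3421 − 0.463 = -0.12.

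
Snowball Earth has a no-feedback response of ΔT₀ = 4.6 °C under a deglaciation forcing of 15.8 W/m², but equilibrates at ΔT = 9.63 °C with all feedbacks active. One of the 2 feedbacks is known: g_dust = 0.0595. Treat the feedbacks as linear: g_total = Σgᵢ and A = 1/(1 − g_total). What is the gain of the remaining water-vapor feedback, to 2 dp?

0.46

Amplification A = ΔT/ΔT₀ = 9.63/4.6 = 2.093.
Total gain g = 1 − 1/A = 1 − 1/2.093 = 0.5222.
The known gain is 0.0595.
g_wv = 0.5222 − 0.0595 = 0.46.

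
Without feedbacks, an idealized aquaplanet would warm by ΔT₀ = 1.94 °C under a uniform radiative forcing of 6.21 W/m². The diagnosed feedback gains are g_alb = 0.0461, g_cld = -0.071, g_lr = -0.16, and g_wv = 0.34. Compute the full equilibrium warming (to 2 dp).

Total gain g = 0.0461 − 0.071 − 0.16 + 0.34 = 0.1551.
Amplification A = 1/(1 − 0.1551) = 1.184.
ΔT = 1.94 × 1.184 = 2.30 °C.

2.30 °C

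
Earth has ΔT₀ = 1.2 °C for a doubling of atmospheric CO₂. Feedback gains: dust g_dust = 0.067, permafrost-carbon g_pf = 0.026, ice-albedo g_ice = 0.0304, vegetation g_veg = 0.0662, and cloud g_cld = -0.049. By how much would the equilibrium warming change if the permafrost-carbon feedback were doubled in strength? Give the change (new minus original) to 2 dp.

Original: g = 0.1406, ΔT = 1.2/(1−0.1406) = 1.3963 °C.
With doubled permafrost-carbon: g' = 0.1666, ΔT' = 1.2/(1−0.1666) = 1.4399 °C.
Change = 1.4399 − 1.3963 = 0.04 °C.

0.04 °C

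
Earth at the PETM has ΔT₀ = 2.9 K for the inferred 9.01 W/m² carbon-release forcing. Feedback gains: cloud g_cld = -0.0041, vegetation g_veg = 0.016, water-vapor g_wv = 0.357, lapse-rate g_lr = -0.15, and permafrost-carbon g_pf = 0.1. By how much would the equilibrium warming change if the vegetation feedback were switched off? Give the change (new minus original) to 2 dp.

-0.10 K

Original: g = 0.3189, ΔT = 2.9/(1−0.3189) = 4.2578 K.
Without vegetation: g' = 0.3029, ΔT' = 2.9/(1−0.3029) = 4.1601 K.
Change = 4.1601 − 4.2578 = -0.10 K.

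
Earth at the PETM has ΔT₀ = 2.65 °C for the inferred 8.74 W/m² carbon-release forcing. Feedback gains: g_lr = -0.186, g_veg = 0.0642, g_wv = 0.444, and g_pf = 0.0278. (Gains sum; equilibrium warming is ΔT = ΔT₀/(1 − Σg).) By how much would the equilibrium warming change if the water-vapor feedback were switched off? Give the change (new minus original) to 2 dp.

-1.65 °C

Original: g = 0.35, ΔT = 2.65/(1−0.35) = 4.0769 °C.
Without water-vapor: g' = -0.094, ΔT' = 2.65/(1+0.094) = 2.4223 °C.
Change = 2.4223 − 4.0769 = -1.65 °C.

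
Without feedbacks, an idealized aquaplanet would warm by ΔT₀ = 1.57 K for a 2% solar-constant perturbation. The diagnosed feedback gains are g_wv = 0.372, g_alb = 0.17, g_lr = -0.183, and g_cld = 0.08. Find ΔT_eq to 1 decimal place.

2.8 K

Total gain g = 0.372 + 0.17 − 0.183 + 0.08 = 0.439.
Amplification A = 1/(1 − 0.439) = 1.783.
ΔT = 1.57 × 1.783 = 2.8 K.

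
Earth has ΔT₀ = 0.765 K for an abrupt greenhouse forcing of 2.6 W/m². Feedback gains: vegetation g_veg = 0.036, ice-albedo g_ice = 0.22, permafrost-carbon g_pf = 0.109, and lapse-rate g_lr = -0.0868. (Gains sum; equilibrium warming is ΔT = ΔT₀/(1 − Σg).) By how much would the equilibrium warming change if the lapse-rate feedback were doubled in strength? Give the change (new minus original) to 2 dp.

-0.11 K

Original: g = 0.2782, ΔT = 0.765/(1−0.2782) = 1.0599 K.
With doubled lapse-rate: g' = 0.1914, ΔT' = 0.765/(1−0.1914) = 0.9461 K.
Change = 0.9461 − 1.0599 = -0.11 K.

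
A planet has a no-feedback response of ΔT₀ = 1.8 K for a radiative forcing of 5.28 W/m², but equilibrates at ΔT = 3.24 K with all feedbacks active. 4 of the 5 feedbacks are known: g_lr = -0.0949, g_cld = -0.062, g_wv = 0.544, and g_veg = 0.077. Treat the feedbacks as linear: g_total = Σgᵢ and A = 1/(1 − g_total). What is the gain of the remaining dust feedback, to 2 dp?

-0.02

Amplification A = ΔT/ΔT₀ = 3.24/1.8 = 1.8.
Total gain g = 1 − 1/A = 1 − 1/1.8 = 0.4444.
Known gains sum to -0.0949 − 0.062 + 0.544 + 0.077 = 0.4641.
g_dust = 0.4444 − 0.4641 = -0.02.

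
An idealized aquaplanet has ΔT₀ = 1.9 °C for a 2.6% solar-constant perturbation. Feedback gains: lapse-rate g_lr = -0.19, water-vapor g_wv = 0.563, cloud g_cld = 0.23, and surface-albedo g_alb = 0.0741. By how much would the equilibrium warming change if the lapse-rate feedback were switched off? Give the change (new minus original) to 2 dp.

8.41 °C

Original: g = 0.6771, ΔT = 1.9/(1−0.6771) = 5.8842 °C.
Without lapse-rate: g' = 0.8671, ΔT' = 1.9/(1−0.8671) = 14.2965 °C.
Change = 14.2965 − 5.8842 = 8.41 °C.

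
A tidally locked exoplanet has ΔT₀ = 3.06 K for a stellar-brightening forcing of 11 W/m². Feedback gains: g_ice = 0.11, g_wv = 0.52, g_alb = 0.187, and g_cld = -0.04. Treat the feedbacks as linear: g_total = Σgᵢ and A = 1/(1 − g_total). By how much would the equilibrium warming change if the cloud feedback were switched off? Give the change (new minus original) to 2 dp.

3.00 K

Original: g = 0.777, ΔT = 3.06/(1−0.777) = 13.7220 K.
Without cloud: g' = 0.817, ΔT' = 3.06/(1−0.817) = 16.7213 K.
Change = 16.7213 − 13.7220 = 3.00 K.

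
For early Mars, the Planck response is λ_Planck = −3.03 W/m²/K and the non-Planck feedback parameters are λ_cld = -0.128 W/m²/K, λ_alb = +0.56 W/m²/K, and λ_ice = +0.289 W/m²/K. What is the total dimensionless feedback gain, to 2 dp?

Convert to gains: g_cld = -0.128/3.03 = -0.04224; g_alb = 0.56/3.03 = 0.1848; g_ice = 0.289/3.03 = 0.09538.
Total gain g = 0.23794.

0.24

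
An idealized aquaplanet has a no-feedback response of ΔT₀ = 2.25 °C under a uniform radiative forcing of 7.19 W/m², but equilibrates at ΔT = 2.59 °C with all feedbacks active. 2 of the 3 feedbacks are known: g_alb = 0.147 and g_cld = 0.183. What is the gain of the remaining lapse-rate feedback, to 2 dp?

-0.20

Amplification A = ΔT/ΔT₀ = 2.59/2.25 = 1.151.
Total gain g = 1 − 1/A = 1 − 1/1.151 = 0.1312.
Known gains sum to 0.147 + 0.183 = 0.33.
g_lr = 0.1312 − 0.33 = -0.20.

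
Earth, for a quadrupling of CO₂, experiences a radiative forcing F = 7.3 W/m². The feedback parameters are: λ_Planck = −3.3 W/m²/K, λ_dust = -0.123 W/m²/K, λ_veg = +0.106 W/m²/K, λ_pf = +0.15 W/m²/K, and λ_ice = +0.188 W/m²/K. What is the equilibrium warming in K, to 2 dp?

Net feedback parameter λ = (−3.3) + (-0.123) + (+0.106) + (+0.15) + (+0.188) = -2.979 W/m²/K.
ΔT = −F/λ = −7.3/(-2.979) = 2.45 K.

2.45 K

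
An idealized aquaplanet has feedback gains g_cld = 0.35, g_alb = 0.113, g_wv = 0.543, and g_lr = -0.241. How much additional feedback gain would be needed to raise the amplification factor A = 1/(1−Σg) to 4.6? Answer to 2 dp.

Current total gain = 0.765.
Target gain for A = 4.6: g* = 1 − 1/4.6 = 0.7826.
Additional gain needed = 0.7826 − 0.765 = 0.02.

0.02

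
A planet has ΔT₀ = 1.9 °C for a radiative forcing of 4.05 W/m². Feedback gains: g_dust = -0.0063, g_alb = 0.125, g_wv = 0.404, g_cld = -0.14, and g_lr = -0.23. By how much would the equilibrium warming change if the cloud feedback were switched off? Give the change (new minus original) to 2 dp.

Original: g = 0.1527, ΔT = 1.9/(1−0.1527) = 2.2424 °C.
Without cloud: g' = 0.2927, ΔT' = 1.9/(1−0.2927) = 2.6863 °C.
Change = 2.6863 − 2.2424 = 0.44 °C.

0.44 °C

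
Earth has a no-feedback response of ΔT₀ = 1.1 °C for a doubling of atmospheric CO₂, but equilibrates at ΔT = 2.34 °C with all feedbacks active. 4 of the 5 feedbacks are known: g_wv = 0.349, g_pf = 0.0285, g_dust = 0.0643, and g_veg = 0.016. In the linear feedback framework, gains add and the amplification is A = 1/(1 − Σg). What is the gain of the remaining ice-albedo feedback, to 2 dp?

0.07

Amplification A = ΔT/ΔT₀ = 2.34/1.1 = 2.127.
Total gain g = 1 − 1/A = 1 − 1/2.127 = 0.5299.
Known gains sum to 0.349 + 0.0285 + 0.0643 + 0.016 = 0.4578.
g_ice = 0.5299 − 0.4578 = 0.07.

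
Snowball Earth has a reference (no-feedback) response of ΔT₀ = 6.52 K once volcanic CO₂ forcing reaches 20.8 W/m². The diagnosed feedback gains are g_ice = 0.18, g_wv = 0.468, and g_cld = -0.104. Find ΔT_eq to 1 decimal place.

14.3 K

Total gain g = 0.18 + 0.468 − 0.104 = 0.544.
Amplification A = 1/(1 − 0.544) = 2.193.
ΔT = 6.52 × 2.193 = 14.3 K.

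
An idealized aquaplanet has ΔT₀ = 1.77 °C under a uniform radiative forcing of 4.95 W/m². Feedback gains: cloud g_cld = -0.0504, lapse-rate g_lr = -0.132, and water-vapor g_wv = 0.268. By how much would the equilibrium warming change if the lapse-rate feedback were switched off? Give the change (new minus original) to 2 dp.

0.33 °C

Original: g = 0.0856, ΔT = 1.77/(1−0.0856) = 1.9357 °C.
Without lapse-rate: g' = 0.2176, ΔT' = 1.77/(1−0.2176) = 2.2623 °C.
Change = 2.2623 − 1.9357 = 0.33 °C.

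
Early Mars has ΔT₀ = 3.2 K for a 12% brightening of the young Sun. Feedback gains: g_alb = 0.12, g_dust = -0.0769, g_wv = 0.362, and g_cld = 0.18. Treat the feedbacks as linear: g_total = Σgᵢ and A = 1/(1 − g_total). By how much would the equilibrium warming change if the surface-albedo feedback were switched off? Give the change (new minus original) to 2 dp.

Original: g = 0.5851, ΔT = 3.2/(1−0.5851) = 7.7127 K.
Without surface-albedo: g' = 0.4651, ΔT' = 3.2/(1−0.4651) = 5.9824 K.
Change = 5.9824 − 7.7127 = -1.73 K.

-1.73 K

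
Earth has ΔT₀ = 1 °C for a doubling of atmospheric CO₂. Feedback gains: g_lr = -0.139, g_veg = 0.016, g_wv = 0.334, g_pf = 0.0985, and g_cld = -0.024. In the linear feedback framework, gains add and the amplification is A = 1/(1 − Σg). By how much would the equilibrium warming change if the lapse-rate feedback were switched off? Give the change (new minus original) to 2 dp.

0.34 °C

Original: g = 0.2855, ΔT = 1/(1−0.2855) = 1.3996 °C.
Without lapse-rate: g' = 0.4245, ΔT' = 1/(1−0.4245) = 1.7376 °C.
Change = 1.7376 − 1.3996 = 0.34 °C.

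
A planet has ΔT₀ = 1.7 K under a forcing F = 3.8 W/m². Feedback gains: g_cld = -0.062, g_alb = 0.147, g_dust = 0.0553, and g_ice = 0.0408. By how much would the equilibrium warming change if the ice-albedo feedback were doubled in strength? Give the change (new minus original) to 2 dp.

Original: g = 0.1811, ΔT = 1.7/(1−0.1811) = 2.0760 K.
With doubled ice-albedo: g' = 0.2219, ΔT' = 1.7/(1−0.2219) = 2.1848 K.
Change = 2.1848 − 2.0760 = 0.11 K.

0.11 K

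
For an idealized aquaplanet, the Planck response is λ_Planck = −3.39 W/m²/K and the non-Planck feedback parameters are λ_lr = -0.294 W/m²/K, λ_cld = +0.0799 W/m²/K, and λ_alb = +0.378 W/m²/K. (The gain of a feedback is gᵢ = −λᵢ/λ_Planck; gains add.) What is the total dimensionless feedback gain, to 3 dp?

Convert to gains: g_lr = -0.294/3.39 = -0.08673; g_cld = 0.0799/3.39 = 0.02357; g_alb = 0.378/3.39 = 0.1115.
Total gain g = 0.04834.

0.048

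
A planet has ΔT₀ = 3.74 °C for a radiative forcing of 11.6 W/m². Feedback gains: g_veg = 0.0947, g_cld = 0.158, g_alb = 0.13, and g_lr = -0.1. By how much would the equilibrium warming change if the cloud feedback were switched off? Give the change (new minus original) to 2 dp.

Original: g = 0.2827, ΔT = 3.74/(1−0.2827) = 5.2140 °C.
Without cloud: g' = 0.1247, ΔT' = 3.74/(1−0.1247) = 4.2728 °C.
Change = 4.2728 − 5.2140 = -0.94 °C.

-0.94 °C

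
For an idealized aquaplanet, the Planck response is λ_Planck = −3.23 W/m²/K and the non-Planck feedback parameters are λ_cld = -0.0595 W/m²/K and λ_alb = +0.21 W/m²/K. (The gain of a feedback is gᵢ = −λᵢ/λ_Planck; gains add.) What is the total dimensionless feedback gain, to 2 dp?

0.05

Convert to gains: g_cld = -0.0595/3.23 = -0.01842; g_alb = 0.21/3.23 = 0.06502.
Total gain g = 0.0466.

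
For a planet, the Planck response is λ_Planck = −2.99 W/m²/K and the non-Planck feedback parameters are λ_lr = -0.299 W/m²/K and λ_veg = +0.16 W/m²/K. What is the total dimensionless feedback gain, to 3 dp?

-0.046

Convert to gains: g_lr = -0.299/2.99 = -0.1; g_veg = 0.16/2.99 = 0.05351.
Total gain g = -0.04649.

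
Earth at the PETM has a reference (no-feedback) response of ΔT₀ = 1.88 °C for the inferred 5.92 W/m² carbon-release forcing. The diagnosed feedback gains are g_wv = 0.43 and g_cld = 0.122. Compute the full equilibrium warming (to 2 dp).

4.20 °C

Total gain g = 0.43 + 0.122 = 0.552.
Amplification A = 1/(1 − 0.552) = 2.232.
ΔT = 1.88 × 2.232 = 4.20 °C.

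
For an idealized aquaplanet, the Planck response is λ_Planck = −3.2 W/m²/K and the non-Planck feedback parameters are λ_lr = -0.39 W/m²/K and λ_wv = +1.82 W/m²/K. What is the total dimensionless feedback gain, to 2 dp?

0.45

Convert to gains: g_lr = -0.39/3.2 = -0.1219; g_wv = 1.82/3.2 = 0.5687.
Total gain g = 0.4468.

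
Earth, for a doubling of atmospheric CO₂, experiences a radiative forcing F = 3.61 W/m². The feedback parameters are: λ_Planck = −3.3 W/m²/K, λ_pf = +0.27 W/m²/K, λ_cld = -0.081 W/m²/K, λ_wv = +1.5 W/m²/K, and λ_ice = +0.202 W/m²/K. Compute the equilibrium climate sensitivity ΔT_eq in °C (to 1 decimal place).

Net feedback parameter λ = (−3.3) + (+0.27) + (-0.081) + (+1.5) + (+0.202) = -1.409 W/m²/K.
ΔT = −F/λ = −3.61/(-1.409) = 2.6 °C.

2.6 °C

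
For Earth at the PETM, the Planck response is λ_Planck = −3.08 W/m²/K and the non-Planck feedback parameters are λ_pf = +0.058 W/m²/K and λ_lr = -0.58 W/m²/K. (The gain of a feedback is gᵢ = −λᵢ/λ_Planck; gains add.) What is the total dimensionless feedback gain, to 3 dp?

Convert to gains: g_pf = 0.058/3.08 = 0.01883; g_lr = -0.58/3.08 = -0.1883.
Total gain g = -0.16947.

-0.169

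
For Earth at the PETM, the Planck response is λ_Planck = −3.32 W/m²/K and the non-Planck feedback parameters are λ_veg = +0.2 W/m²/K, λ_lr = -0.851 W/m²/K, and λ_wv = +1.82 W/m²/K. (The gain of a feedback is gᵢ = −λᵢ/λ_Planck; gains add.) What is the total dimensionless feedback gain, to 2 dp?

0.35

Convert to gains: g_veg = 0.2/3.32 = 0.06024; g_lr = -0.851/3.32 = -0.2563; g_wv = 1.82/3.32 = 0.5482.
Total gain g = 0.35214.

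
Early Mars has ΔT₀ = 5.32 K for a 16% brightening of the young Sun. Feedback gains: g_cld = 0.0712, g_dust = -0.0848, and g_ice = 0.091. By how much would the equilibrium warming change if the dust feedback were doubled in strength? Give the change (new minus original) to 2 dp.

Original: g = 0.0774, ΔT = 5.32/(1−0.0774) = 5.7663 K.
With doubled dust: g' = -0.0074, ΔT' = 5.32/(1+0.0074) = 5.2809 K.
Change = 5.2809 − 5.7663 = -0.49 K.

-0.49 K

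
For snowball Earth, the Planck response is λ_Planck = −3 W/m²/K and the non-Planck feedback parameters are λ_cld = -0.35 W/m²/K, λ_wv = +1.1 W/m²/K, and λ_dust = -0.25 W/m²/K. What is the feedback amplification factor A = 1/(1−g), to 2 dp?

Convert to gains: g_cld = -0.35/3 = -0.1167; g_wv = 1.1/3 = 0.3667; g_dust = -0.25/3 = -0.08333.
Total gain g = 0.16667.
A = 1/(1 − 0.16667) = 1.20.

1.20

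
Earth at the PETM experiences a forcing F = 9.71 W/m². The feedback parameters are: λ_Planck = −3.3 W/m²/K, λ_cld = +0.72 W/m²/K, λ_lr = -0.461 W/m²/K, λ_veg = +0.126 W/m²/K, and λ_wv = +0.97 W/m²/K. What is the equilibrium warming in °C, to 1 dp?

Net feedback parameter λ = (−3.3) + (+0.72) + (-0.461) + (+0.126) + (+0.97) = -1.945 W/m²/K.
ΔT = −F/λ = −9.71/(-1.945) = 5.0 °C.

5.0 °C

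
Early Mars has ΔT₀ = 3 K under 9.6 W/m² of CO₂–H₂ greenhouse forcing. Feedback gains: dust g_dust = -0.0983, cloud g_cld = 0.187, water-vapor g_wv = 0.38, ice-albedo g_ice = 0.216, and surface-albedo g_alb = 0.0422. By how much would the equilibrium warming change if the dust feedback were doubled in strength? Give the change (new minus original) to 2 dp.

-2.91 K

Original: g = 0.7269, ΔT = 3/(1−0.7269) = 10.9850 K.
With doubled dust: g' = 0.6286, ΔT' = 3/(1−0.6286) = 8.0775 K.
Change = 8.0775 − 10.9850 = -2.91 K.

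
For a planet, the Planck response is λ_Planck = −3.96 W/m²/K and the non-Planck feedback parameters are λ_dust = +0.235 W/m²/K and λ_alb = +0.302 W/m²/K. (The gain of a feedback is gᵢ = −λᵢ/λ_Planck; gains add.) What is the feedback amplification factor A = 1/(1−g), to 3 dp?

Convert to gains: g_dust = 0.235/3.96 = 0.05934; g_alb = 0.302/3.96 = 0.07626.
Total gain g = 0.1356.
A = 1/(1 − 0.1356) = 1.157.

1.157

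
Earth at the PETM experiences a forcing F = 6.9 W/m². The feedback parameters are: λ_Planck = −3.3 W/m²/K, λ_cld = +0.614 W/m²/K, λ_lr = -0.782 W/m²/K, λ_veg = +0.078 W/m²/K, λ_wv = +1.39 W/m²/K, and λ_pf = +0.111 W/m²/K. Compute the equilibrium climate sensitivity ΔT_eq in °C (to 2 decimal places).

Net feedback parameter λ = (−3.3) + (+0.614) + (-0.782) + (+0.078) + (+1.39) + (+0.111) = -1.889 W/m²/K.
ΔT = −F/λ = −6.9/(-1.889) = 3.65 °C.

3.65 °C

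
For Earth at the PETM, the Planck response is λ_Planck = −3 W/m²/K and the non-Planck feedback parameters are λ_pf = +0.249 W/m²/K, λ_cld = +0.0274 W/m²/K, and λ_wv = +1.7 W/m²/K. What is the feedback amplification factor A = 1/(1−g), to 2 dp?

2.93

Convert to gains: g_pf = 0.249/3 = 0.083; g_cld = 0.0274/3 = 0.009133; g_wv = 1.7/3 = 0.5667.
Total gain g = 0.658833.
A = 1/(1 − 0.658833) = 2.93.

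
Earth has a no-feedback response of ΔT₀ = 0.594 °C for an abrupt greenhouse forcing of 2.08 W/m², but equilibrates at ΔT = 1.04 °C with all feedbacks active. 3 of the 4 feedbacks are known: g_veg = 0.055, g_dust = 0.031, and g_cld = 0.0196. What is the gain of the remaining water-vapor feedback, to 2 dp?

0.32

Amplification A = ΔT/ΔT₀ = 1.04/0.594 = 1.751.
Total gain g = 1 − 1/A = 1 − 1/1.751 = 0.4289.
Known gains sum to 0.055 + 0.031 + 0.0196 = 0.1056.
g_wv = 0.4289 − 0.1056 = 0.32.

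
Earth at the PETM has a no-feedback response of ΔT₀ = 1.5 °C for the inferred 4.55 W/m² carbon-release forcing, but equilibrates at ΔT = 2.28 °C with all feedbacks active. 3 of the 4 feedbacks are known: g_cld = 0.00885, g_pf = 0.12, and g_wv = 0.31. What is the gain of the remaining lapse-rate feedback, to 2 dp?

Amplification A = ΔT/ΔT₀ = 2.28/1.5 = 1.52.
Total gain g = 1 − 1/A = 1 − 1/1.52 = 0.3421.
Known gains sum to 0.00885 + 0.12 + 0.31 = 0.43885.
g_lr = 0.3421 − 0.43885 = -0.10.

-0.10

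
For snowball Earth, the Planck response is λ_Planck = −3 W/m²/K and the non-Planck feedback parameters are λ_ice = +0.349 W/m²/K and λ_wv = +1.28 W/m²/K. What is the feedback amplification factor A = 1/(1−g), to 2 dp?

Convert to gains: g_ice = 0.349/3 = 0.1163; g_wv = 1.28/3 = 0.4267.
Total gain g = 0.543.
A = 1/(1 − 0.543) = 2.19.

2.19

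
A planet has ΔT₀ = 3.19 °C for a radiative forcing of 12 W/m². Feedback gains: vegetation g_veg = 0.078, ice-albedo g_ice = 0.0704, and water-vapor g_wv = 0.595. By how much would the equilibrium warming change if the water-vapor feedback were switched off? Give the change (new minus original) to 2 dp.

-8.69 °C

Original: g = 0.7434, ΔT = 3.19/(1−0.7434) = 12.4318 °C.
Without water-vapor: g' = 0.1484, ΔT' = 3.19/(1−0.1484) = 3.7459 °C.
Change = 3.7459 − 12.4318 = -8.69 °C.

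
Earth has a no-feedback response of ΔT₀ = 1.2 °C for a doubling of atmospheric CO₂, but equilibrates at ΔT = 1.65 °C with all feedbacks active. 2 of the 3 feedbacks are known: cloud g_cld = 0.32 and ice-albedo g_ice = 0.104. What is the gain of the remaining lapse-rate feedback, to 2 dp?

-0.15

Amplification A = ΔT/ΔT₀ = 1.65/1.2 = 1.375.
Total gain g = 1 − 1/A = 1 − 1/1.375 = 0.2727.
Known gains sum to 0.32 + 0.104 = 0.424.
g_lr = 0.2727 − 0.424 = -0.15.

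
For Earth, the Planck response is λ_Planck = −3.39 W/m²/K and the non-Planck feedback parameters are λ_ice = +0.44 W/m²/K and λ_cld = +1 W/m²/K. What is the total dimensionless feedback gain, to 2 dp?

Convert to gains: g_ice = 0.44/3.39 = 0.1298; g_cld = 1/3.39 = 0.295.
Total gain g = 0.4248.

0.42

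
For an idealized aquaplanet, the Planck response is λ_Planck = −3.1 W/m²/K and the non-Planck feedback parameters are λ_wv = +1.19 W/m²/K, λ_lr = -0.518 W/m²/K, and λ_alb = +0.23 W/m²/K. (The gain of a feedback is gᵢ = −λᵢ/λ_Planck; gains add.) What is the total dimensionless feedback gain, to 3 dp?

0.291

Convert to gains: g_wv = 1.19/3.1 = 0.3839; g_lr = -0.518/3.1 = -0.1671; g_alb = 0.23/3.1 = 0.07419.
Total gain g = 0.29099.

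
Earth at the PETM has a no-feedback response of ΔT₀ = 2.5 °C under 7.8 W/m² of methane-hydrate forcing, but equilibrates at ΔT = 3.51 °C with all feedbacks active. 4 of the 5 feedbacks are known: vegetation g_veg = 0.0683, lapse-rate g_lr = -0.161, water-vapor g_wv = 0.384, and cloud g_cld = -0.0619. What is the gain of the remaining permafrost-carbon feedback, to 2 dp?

Amplification A = ΔT/ΔT₀ = 3.51/2.5 = 1.404.
Total gain g = 1 − 1/A = 1 − 1/1.404 = 0.2877.
Known gains sum to 0.0683 − 0.161 + 0.384 − 0.0619 = 0.2294.
g_pf = 0.2877 − 0.2294 = 0.06.

0.06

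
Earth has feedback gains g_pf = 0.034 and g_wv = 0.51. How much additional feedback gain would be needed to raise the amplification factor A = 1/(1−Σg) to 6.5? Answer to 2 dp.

0.30

Current total gain = 0.544.
Target gain for A = 6.5: g* = 1 − 1/6.5 = 0.8462.
Additional gain needed = 0.8462 − 0.544 = 0.30.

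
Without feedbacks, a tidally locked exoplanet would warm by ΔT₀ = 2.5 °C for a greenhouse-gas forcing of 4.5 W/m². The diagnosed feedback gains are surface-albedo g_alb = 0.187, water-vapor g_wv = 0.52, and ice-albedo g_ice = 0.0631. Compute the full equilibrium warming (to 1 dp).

10.9 °C

Total gain g = 0.187 + 0.52 + 0.0631 = 0.7701.
Amplification A = 1/(1 − 0.7701) = 4.35.
ΔT = 2.5 × 4.35 = 10.9 °C.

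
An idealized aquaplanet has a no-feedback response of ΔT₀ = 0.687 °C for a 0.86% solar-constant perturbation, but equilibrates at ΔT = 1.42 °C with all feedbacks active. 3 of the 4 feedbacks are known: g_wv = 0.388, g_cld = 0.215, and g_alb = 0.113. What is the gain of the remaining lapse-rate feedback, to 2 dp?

Amplification A = ΔT/ΔT₀ = 1.42/0.687 = 2.067.
Total gain g = 1 − 1/A = 1 − 1/2.067 = 0.5162.
Known gains sum to 0.388 + 0.215 + 0.113 = 0.716.
g_lr = 0.5162 − 0.716 = -0.20.

-0.20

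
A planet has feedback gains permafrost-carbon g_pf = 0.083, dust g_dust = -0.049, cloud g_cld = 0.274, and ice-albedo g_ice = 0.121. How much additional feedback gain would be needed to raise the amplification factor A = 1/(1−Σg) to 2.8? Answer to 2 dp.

Current total gain = 0.429.
Target gain for A = 2.8: g* = 1 − 1/2.8 = 0.6429.
Additional gain needed = 0.6429 − 0.429 = 0.21.

0.21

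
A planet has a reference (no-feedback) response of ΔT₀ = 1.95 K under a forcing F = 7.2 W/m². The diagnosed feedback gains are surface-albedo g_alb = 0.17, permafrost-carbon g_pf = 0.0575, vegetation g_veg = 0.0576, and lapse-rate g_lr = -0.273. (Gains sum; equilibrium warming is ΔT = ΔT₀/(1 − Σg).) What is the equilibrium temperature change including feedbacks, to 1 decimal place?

Total gain g = 0.17 + 0.0575 + 0.0576 − 0.273 = 0.0121.
Amplification A = 1/(1 − 0.0121) = 1.012.
ΔT = 1.95 × 1.012 = 2.0 K.

2.0 K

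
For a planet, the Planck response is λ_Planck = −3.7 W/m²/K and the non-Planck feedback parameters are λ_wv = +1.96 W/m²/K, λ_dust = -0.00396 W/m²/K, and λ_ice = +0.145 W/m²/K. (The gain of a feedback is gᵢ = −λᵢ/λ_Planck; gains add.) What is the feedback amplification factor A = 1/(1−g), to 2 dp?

2.31

Convert to gains: g_wv = 1.96/3.7 = 0.5297; g_dust = -0.00396/3.7 = -0.00107; g_ice = 0.145/3.7 = 0.03919.
Total gain g = 0.56782.
A = 1/(1 − 0.56782) = 2.31.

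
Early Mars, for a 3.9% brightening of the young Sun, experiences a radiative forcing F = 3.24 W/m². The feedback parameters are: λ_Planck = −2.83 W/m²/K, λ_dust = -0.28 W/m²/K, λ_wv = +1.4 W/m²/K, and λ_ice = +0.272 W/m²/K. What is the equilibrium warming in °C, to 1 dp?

Net feedback parameter λ = (−2.83) + (-0.28) + (+1.4) + (+0.272) = -1.438 W/m²/K.
ΔT = −F/λ = −3.24/(-1.438) = 2.3 °C.

2.3 °C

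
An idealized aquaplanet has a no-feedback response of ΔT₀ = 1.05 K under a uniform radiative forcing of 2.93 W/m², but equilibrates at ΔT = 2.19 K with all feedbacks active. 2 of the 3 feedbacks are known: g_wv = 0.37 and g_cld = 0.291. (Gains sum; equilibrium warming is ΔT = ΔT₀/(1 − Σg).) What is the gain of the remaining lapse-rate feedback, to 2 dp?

-0.14

Amplification A = ΔT/ΔT₀ = 2.19/1.05 = 2.086.
Total gain g = 1 − 1/A = 1 − 1/2.086 = 0.5206.
Known gains sum to 0.37 + 0.291 = 0.661.
g_lr = 0.5206 − 0.661 = -0.14.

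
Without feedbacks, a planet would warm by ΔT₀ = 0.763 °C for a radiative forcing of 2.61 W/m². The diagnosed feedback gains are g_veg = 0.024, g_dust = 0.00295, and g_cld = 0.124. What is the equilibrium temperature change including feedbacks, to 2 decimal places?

0.90 °C

Total gain g = 0.024 + 0.00295 + 0.124 = 0.15095.
Amplification A = 1/(1 − 0.15095) = 1.178.
ΔT = 0.763 × 1.178 = 0.90 °C.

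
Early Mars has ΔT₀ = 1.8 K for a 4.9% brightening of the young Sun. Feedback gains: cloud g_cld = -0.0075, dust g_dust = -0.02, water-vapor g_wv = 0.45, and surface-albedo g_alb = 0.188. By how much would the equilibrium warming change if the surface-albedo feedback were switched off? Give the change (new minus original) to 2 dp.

Original: g = 0.6105, ΔT = 1.8/(1−0.6105) = 4.6213 K.
Without surface-albedo: g' = 0.4225, ΔT' = 1.8/(1−0.4225) = 3.1169 K.
Change = 3.1169 − 4.6213 = -1.50 K.

-1.50 K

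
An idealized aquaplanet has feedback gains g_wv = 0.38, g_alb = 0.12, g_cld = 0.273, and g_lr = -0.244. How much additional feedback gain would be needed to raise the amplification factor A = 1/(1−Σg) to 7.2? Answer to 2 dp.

Current total gain = 0.529.
Target gain for A = 7.2: g* = 1 − 1/7.2 = 0.8611.
Additional gain needed = 0.8611 − 0.529 = 0.33.

0.33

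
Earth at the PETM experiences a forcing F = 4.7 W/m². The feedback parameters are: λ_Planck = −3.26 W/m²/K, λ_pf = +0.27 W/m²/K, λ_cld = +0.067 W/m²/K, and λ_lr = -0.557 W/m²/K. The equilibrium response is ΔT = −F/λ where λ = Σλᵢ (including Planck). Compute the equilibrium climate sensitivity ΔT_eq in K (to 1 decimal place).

1.4 K

Net feedback parameter λ = (−3.26) + (+0.27) + (+0.067) + (-0.557) = -3.48 W/m²/K.
ΔT = −F/λ = −4.7/(-3.48) = 1.4 K.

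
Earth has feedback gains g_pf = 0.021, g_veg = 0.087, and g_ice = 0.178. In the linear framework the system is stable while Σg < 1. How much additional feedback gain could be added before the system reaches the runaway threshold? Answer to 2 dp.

Current total gain = 0.021 + 0.087 + 0.178 = 0.286.
Margin to runaway = 1 − 0.286 = 0.71.

0.71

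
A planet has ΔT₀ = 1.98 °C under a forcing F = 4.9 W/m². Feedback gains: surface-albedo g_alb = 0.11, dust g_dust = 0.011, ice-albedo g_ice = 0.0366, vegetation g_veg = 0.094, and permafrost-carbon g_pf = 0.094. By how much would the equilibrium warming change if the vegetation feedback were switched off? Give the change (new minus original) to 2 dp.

-0.38 °C

Original: g = 0.3456, ΔT = 1.98/(1−0.3456) = 3.0257 °C.
Without vegetation: g' = 0.2516, ΔT' = 1.98/(1−0.2516) = 2.6456 °C.
Change = 2.6456 − 3.0257 = -0.38 °C.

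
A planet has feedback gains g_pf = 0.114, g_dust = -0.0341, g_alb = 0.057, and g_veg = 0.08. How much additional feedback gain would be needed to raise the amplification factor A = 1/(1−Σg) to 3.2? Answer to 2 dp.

0.47

Current total gain = 0.2169.
Target gain for A = 3.2: g* = 1 − 1/3.2 = 0.6875.
Additional gain needed = 0.6875 − 0.2169 = 0.47.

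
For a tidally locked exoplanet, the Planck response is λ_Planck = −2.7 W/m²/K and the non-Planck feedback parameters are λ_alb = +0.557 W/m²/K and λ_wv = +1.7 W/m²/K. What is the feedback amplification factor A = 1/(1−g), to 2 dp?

6.09

Convert to gains: g_alb = 0.557/2.7 = 0.2063; g_wv = 1.7/2.7 = 0.6296.
Total gain g = 0.8359.
A = 1/(1 − 0.8359) = 6.09.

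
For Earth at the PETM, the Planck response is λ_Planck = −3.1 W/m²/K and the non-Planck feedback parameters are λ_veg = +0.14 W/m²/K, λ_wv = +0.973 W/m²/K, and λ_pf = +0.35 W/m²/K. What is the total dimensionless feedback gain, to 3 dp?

Convert to gains: g_veg = 0.14/3.1 = 0.04516; g_wv = 0.973/3.1 = 0.3139; g_pf = 0.35/3.1 = 0.1129.
Total gain g = 0.47196.

0.472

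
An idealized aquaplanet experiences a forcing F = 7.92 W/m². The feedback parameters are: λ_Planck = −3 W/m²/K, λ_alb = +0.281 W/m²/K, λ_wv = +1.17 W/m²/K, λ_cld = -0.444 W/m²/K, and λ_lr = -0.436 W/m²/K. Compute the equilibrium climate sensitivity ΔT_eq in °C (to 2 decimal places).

Net feedback parameter λ = (−3) + (+0.281) + (+1.17) + (-0.444) + (-0.436) = -2.429 W/m²/K.
ΔT = −F/λ = −7.92/(-2.429) = 3.26 °C.

3.26 °C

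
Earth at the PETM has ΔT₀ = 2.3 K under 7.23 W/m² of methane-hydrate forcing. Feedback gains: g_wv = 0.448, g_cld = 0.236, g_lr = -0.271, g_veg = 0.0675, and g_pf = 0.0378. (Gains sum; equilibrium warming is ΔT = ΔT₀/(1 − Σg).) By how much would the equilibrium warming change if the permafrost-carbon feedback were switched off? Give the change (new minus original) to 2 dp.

-0.35 K

Original: g = 0.5183, ΔT = 2.3/(1−0.5183) = 4.7748 K.
Without permafrost-carbon: g' = 0.4805, ΔT' = 2.3/(1−0.4805) = 4.4273 K.
Change = 4.4273 − 4.7748 = -0.35 K.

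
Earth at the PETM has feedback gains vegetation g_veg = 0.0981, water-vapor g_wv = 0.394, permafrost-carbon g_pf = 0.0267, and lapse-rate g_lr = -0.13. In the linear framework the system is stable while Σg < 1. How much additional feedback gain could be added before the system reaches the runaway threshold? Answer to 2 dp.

0.61

Current total gain = 0.0981 + 0.394 + 0.0267 − 0.13 = 0.3888.
Margin to runaway = 1 − 0.3888 = 0.61.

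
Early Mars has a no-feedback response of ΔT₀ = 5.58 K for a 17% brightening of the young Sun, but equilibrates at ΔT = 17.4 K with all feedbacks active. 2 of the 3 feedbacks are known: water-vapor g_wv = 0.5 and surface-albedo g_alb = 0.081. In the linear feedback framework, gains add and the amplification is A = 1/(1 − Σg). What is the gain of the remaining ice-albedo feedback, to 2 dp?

0.10

Amplification A = ΔT/ΔT₀ = 17.4/5.58 = 3.118.
Total gain g = 1 − 1/A = 1 − 1/3.118 = 0.6793.
Known gains sum to 0.5 + 0.081 = 0.581.
g_ice = 0.6793 − 0.581 = 0.10.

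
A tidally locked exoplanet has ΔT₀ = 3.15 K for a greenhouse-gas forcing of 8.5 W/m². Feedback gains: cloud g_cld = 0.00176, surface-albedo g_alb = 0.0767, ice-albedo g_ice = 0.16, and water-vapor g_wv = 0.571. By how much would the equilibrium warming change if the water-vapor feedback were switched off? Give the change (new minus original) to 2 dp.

Original: g = 0.80946, ΔT = 3.15/(1−0.80946) = 16.5320 K.
Without water-vapor: g' = 0.23846, ΔT' = 3.15/(1−0.23846) = 4.1364 K.
Change = 4.1364 − 16.5320 = -12.40 K.

-12.40 K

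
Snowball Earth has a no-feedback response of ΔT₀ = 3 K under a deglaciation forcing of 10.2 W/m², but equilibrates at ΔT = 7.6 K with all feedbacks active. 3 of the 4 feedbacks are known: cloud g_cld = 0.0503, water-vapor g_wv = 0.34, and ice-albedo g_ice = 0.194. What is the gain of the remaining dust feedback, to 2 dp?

Amplification A = ΔT/ΔT₀ = 7.6/3 = 2.533.
Total gain g = 1 − 1/A = 1 − 1/2.533 = 0.6052.
Known gains sum to 0.0503 + 0.34 + 0.194 = 0.5843.
g_dust = 0.6052 − 0.5843 = 0.02.

0.02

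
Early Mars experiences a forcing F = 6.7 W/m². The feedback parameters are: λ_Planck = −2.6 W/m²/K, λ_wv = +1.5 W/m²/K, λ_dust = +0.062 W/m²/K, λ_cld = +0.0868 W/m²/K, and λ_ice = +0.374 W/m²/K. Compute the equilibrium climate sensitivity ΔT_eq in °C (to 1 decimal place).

11.6 °C

Net feedback parameter λ = (−2.6) + (+1.5) + (+0.062) + (+0.0868) + (+0.374) = -0.5772 W/m²/K.
ΔT = −F/λ = −6.7/(-0.5772) = 11.6 °C.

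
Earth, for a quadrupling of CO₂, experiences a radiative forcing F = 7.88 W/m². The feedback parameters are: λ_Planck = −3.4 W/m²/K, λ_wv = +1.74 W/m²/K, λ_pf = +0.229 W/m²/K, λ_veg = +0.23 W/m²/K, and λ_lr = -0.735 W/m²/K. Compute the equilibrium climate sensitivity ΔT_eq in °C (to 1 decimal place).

Net feedback parameter λ = (−3.4) + (+1.74) + (+0.229) + (+0.23) + (-0.735) = -1.936 W/m²/K.
ΔT = −F/λ = −7.88/(-1.936) = 4.1 °C.

4.1 °C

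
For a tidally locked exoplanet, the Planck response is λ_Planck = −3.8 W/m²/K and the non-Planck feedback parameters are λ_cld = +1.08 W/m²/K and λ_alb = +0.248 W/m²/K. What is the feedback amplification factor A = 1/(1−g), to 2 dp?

1.54

Convert to gains: g_cld = 1.08/3.8 = 0.2842; g_alb = 0.248/3.8 = 0.06526.
Total gain g = 0.34946.
A = 1/(1 − 0.34946) = 1.54.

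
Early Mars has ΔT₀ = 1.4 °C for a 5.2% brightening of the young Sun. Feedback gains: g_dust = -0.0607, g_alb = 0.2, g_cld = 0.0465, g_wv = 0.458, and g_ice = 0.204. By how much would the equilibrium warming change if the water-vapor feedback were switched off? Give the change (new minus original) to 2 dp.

-6.90 °C

Original: g = 0.8478, ΔT = 1.4/(1−0.8478) = 9.1984 °C.
Without water-vapor: g' = 0.3898, ΔT' = 1.4/(1−0.3898) = 2.2943 °C.
Change = 2.2943 − 9.1984 = -6.90 °C.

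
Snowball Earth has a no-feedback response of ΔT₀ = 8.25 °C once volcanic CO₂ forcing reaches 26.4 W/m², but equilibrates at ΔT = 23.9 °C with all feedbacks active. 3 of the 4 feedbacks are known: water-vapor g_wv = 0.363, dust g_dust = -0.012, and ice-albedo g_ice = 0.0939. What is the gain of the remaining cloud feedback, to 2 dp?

0.21

Amplification A = ΔT/ΔT₀ = 23.9/8.25 = 2.897.
Total gain g = 1 − 1/A = 1 − 1/2.897 = 0.6548.
Known gains sum to 0.363 − 0.012 + 0.0939 = 0.4449.
g_cld = 0.6548 − 0.4449 = 0.21.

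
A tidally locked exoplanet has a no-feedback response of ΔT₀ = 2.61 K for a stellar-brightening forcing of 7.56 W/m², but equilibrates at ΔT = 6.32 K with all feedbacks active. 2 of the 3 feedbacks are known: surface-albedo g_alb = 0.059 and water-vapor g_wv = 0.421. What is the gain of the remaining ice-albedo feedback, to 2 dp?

0.11

Amplification A = ΔT/ΔT₀ = 6.32/2.61 = 2.421.
Total gain g = 1 − 1/A = 1 − 1/2.421 = 0.5869.
Known gains sum to 0.059 + 0.421 = 0.48.
g_ice = 0.5869 − 0.48 = 0.11.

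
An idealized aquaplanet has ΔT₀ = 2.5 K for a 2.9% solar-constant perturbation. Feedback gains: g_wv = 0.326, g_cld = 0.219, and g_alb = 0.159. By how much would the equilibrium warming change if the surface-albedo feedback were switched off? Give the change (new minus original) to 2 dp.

Original: g = 0.704, ΔT = 2.5/(1−0.704) = 8.4459 K.
Without surface-albedo: g' = 0.545, ΔT' = 2.5/(1−0.545) = 5.4945 K.
Change = 5.4945 − 8.4459 = -2.95 K.

-2.95 K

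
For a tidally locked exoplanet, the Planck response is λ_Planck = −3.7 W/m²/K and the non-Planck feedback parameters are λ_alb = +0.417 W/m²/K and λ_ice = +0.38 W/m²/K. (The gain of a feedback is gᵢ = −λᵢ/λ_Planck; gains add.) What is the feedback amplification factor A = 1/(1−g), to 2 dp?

1.27

Convert to gains: g_alb = 0.417/3.7 = 0.1127; g_ice = 0.38/3.7 = 0.1027.
Total gain g = 0.2154.
A = 1/(1 − 0.2154) = 1.27.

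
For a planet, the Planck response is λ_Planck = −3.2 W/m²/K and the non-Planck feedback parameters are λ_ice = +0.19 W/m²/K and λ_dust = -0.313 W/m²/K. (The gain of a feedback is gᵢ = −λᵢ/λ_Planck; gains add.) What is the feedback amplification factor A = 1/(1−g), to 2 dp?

0.96

Convert to gains: g_ice = 0.19/3.2 = 0.05937; g_dust = -0.313/3.2 = -0.09781.
Total gain g = -0.03844.
A = 1/(1 + 0.03844) = 0.96.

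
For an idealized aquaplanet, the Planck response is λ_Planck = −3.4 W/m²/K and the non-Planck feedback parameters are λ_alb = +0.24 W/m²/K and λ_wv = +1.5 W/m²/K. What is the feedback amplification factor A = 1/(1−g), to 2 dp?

2.05

Convert to gains: g_alb = 0.24/3.4 = 0.07059; g_wv = 1.5/3.4 = 0.4412.
Total gain g = 0.51179.
A = 1/(1 − 0.51179) = 2.05.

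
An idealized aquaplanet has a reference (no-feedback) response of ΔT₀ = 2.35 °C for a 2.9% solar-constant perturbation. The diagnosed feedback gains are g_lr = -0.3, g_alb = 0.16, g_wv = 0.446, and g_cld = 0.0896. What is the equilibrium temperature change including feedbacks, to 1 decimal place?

3.9 °C

Total gain g = -0.3 + 0.16 + 0.446 + 0.0896 = 0.3956.
Amplification A = 1/(1 − 0.3956) = 1.655.
ΔT = 2.35 × 1.655 = 3.9 °C.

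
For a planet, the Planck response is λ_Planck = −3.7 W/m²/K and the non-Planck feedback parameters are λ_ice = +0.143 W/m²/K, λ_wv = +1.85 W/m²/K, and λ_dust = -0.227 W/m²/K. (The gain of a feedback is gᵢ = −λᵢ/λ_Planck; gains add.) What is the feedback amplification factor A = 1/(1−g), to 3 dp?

1.913

Convert to gains: g_ice = 0.143/3.7 = 0.03865; g_wv = 1.85/3.7 = 0.5; g_dust = -0.227/3.7 = -0.06135.
Total gain g = 0.4773.
A = 1/(1 − 0.4773) = 1.913.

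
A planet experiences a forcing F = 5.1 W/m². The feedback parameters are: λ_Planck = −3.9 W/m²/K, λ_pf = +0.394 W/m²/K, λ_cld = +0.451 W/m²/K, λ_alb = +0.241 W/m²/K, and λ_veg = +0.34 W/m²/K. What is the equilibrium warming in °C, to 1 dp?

2.1 °C

Net feedback parameter λ = (−3.9) + (+0.394) + (+0.451) + (+0.241) + (+0.34) = -2.474 W/m²/K.
ΔT = −F/λ = −5.1/(-2.474) = 2.1 °C.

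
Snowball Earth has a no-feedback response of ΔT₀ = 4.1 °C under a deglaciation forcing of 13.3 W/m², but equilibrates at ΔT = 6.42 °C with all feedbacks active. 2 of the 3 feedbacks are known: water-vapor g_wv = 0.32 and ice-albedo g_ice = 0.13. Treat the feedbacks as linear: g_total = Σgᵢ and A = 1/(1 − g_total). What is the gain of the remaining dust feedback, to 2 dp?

-0.09

Amplification A = ΔT/ΔT₀ = 6.42/4.1 = 1.566.
Total gain g = 1 − 1/A = 1 − 1/1.566 = 0.3614.
Known gains sum to 0.32 + 0.13 = 0.45.
g_dust = 0.3614 − 0.45 = -0.09.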